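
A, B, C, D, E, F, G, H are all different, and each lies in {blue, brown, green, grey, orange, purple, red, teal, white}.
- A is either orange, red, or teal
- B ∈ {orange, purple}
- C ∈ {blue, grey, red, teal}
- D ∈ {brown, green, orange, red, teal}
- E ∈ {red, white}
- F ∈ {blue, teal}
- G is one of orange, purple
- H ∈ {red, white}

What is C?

B and G between them cover only {orange, purple} — a naked pair. Remove those values from A, D.
E and H share exactly the 2 values {red, white}; by pigeonhole those values go to them, so strike red, white from A, C, D.
A has just one choice, so A = teal. Strike teal from C, D, F.
F's domain is down to {blue}, so F = blue. Strike blue from C.
So C = grey.

grey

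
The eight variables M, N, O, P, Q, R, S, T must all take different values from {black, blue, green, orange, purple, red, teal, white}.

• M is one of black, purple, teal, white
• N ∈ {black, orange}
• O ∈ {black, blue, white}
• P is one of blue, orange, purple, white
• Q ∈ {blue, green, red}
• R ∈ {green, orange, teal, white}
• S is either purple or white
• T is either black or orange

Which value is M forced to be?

The 8 variables draw from only 8 values {black, blue, green, orange, purple, red, teal, white}, so each is used; only Q can be red, hence Q = red.
The 7 still-open variables together cover exactly {black, blue, green, orange, purple, teal, white} — 7 values for 7 variables — and green appears only in R's list, so R = green.
Among the 6 still-open variables, teal fits only M (and all 6 values in {black, blue, orange, purple, teal, white} must be used), so M = teal.

teal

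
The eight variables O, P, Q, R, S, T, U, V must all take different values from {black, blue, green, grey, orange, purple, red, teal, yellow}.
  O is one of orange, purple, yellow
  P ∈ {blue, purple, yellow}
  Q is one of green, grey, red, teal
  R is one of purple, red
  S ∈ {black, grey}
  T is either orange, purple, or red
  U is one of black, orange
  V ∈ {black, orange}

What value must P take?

U and V between them cover only {black, orange} — a naked pair. Remove those values from O, S, T.
S has just one choice, so S = grey. So Q can't be grey.
R and T share exactly the 2 values {purple, red}; by pigeonhole those values go to them, so strike purple, red from O, P, Q.
That leaves O = yellow. Remove yellow from P.
So P = blue.

blue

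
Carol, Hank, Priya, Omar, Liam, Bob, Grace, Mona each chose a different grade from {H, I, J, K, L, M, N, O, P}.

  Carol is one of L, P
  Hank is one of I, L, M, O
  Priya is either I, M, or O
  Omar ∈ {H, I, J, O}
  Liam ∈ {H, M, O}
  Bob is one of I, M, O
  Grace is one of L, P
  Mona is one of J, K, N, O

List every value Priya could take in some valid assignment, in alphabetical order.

I, M, O

The 2 variables Carol and Grace are confined to {L, P}, which locks those values in; drop them from Hank.
Hank, Priya, Bob between them cover only {I, M, O} — a naked triple. Remove those values from Omar, Liam, Mona.
Liam's domain is down to {H}, so Liam = H. Strike H from Omar.
Omar must be J (only option left). So Mona can't be J.
No further eliminations apply; Priya can still be any of I, M, O.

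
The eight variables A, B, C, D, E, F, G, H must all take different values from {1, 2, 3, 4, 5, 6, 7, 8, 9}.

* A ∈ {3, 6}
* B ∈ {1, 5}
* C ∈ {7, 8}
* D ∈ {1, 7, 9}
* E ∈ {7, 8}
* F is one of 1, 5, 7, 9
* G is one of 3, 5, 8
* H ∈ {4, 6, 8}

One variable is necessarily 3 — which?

G

The 8 variables together cover exactly {1, 3, 4, 5, 6, 7, 8, 9} — 8 values for 8 variables — and 4 appears only in H's list, so H = 4.
The 7 still-open variables draw from only 7 values {1, 3, 5, 6, 7, 8, 9}, so each is used; only A can be 6, hence A = 6.
The 6 still-open variables together cover exactly {1, 3, 5, 7, 8, 9} — 6 values for 6 variables — and 3 appears only in G's list, so G = 3.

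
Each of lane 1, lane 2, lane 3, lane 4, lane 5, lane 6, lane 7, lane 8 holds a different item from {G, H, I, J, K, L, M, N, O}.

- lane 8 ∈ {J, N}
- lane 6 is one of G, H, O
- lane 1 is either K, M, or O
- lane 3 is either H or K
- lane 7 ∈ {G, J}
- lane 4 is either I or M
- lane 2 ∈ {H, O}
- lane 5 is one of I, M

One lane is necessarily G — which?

The 8 variables draw from only 8 values {G, H, I, J, K, M, N, O}, so each is used; only lane 8 can be N, hence lane 8 = N.
The 7 still-open variables together cover exactly {G, H, I, J, K, M, O} — 7 values for 7 variables — and J appears only in lane 7's list, so lane 7 = J.
The 6 still-open variables together cover exactly {G, H, I, K, M, O} — 6 values for 6 variables — and G appears only in lane 6's list, so lane 6 = G.

lane 6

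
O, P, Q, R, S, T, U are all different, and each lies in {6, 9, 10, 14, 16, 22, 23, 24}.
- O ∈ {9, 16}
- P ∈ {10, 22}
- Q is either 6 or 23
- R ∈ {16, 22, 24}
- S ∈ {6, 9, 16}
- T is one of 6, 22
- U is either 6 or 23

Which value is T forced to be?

The 7 variables draw from only 7 values {6, 9, 10, 16, 22, 23, 24}, so each is used; only P can be 10, hence P = 10.
The 6 still-open variables together cover exactly {6, 9, 16, 22, 23, 24} — 6 values for 6 variables — and 24 appears only in R's list, so R = 24.
The 5 still-open variables draw from only 5 values {6, 9, 16, 22, 23}, so each is used; only T can be 22, hence T = 22.

22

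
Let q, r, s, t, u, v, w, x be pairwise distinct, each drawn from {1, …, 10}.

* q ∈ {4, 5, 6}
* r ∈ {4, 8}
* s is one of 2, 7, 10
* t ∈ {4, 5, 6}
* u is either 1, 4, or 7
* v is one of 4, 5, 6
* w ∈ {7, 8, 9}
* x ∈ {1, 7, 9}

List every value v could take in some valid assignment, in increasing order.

The 3 variables q, t, v are confined to {4, 5, 6}, which locks those values in; drop them from r, u.
r's domain is down to {8}, so r = 8. So w can't be 8.
u, w, x between them cover only {1, 7, 9} — a naked triple. Remove those values from s.
No further eliminations apply; v can still be any of 4, 5, 6.

4, 5, 6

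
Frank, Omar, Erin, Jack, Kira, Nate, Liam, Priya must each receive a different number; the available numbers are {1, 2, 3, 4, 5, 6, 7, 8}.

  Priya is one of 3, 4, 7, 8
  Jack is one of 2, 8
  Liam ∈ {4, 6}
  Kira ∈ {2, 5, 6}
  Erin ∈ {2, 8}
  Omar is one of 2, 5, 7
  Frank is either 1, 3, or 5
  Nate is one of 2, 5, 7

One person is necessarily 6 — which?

The 8 variables together cover exactly {1, 2, 3, 4, 5, 6, 7, 8} — 8 values for 8 variables — and 1 appears only in Frank's list, so Frank = 1.
The 7 still-open variables together cover exactly {2, 3, 4, 5, 6, 7, 8} — 7 values for 7 variables — and 3 appears only in Priya's list, so Priya = 3.
The 6 still-open variables draw from only 6 values {2, 4, 5, 6, 7, 8}, so each is used; only Liam can be 4, hence Liam = 4.
Among the 5 still-open variables, 6 fits only Kira (and all 5 values in {2, 5, 6, 7, 8} must be used), so Kira = 6.

Kira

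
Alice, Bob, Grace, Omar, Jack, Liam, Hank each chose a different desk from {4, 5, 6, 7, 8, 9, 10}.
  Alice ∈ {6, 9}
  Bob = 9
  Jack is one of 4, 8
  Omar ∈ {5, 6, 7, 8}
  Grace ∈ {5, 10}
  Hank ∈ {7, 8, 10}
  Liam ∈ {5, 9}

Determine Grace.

Bob must be 9 (only option left). Remove 9 from Alice, Liam.
Liam must be 5 (only option left). So Grace, Omar can't be 5.
So Grace = 10.

10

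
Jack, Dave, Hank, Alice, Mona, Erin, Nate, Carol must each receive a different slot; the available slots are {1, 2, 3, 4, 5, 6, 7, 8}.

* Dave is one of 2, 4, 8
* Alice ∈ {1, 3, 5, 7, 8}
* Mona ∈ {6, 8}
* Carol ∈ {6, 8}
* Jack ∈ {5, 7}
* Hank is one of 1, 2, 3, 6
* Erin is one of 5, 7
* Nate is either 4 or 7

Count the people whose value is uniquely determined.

2

Jack and Erin share exactly the 2 values {5, 7}; by pigeonhole those values go to them, so strike 5, 7 from Alice, Nate.
Nate's domain is down to {4}, so Nate = 4. Remove 4 from Dave.
Mona and Carol share exactly the 2 values {6, 8}; by pigeonhole those values go to them, so strike 6, 8 from Dave, Hank, Alice.
Dave's domain is down to {2}, so Dave = 2. Remove 2 from Hank.
Determined: Dave=2, Nate=4. The other people each still have more than one consistent value. That makes 2.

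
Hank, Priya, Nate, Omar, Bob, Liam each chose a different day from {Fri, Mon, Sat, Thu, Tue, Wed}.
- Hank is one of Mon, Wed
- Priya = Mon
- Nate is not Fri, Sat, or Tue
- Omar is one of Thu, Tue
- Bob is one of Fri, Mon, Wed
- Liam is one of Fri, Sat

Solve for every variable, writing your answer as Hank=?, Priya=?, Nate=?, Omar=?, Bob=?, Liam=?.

Priya has just one choice, so Priya = Mon. Eliminate Mon elsewhere: Hank, Nate, Bob.
That leaves Hank = Wed. Remove Wed from Nate, Bob.
Nate must be Thu (only option left). Remove Thu from Omar.
That leaves Omar = Tue.
Bob has just one choice, so Bob = Fri. Strike Fri from Liam.
Liam must be Sat (only option left).

Hank=Wed, Priya=Mon, Nate=Thu, Omar=Tue, Bob=Fri, Liam=Sat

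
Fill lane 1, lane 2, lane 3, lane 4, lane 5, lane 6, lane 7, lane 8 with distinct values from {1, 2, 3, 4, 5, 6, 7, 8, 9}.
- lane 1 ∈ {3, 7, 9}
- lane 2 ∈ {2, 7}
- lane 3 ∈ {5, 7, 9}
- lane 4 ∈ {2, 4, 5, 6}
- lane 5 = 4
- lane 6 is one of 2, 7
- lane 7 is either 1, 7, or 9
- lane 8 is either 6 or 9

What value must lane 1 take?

lane 5's domain is down to {4}, so lane 5 = 4. Strike 4 from lane 4.
Among the 7 still-open variables, 1 fits only lane 7 (and all 7 values in {1, 2, 3, 5, 6, 7, 9} must be used), so lane 7 = 1.
The 6 still-open variables draw from only 6 values {2, 3, 5, 6, 7, 9}, so each is used; only lane 1 can be 3, hence lane 1 = 3.

3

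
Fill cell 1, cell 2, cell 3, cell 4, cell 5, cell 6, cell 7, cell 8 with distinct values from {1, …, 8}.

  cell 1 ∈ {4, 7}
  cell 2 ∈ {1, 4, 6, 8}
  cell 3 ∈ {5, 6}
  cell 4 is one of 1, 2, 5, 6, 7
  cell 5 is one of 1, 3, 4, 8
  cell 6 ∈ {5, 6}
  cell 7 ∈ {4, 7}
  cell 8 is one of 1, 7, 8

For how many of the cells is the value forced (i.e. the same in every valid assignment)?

2

Among the 8 variables, 2 fits only cell 4 (and all 8 values in {1, 2, 3, 4, 5, 6, 7, 8} must be used), so cell 4 = 2.
Among the 7 still-open variables, 3 fits only cell 5 (and all 7 values in {1, 3, 4, 5, 6, 7, 8} must be used), so cell 5 = 3.
cell 1 and cell 7 between them cover only {4, 7} — a naked pair. Remove those values from cell 2, cell 8.
The 2 variables cell 3 and cell 6 are confined to {5, 6}, which locks those values in; drop them from cell 2.
Determined: cell 4=2, cell 5=3. The other cells each still have more than one consistent value. That makes 2.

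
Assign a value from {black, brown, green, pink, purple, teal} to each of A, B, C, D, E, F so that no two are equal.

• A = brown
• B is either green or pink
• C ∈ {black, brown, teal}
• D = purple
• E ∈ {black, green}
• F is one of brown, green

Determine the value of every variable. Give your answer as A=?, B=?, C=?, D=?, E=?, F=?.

A has just one choice, so A = brown. Eliminate brown elsewhere: C, F.
D must be purple (only option left).
That leaves F = green. Strike green from B, E.
That leaves B = pink.
E must be black (only option left). Eliminate black elsewhere: C.
C must be teal (only option left).

A=brown, B=pink, C=teal, D=purple, E=black, F=green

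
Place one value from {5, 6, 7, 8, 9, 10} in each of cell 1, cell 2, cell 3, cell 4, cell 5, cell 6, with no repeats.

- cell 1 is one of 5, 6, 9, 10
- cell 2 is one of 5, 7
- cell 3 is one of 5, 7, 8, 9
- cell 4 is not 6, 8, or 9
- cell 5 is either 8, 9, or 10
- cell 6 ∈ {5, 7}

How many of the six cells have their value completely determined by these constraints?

2

The 6 variables together cover exactly {5, 6, 7, 8, 9, 10} — 6 values for 6 variables — and 6 appears only in cell 1's list, so cell 1 = 6.
The 2 variables cell 2 and cell 6 are confined to {5, 7}, which locks those values in; drop them from cell 3, cell 4.
cell 4's domain is down to {10}, so cell 4 = 10. Strike 10 from cell 5.
Determined: cell 1=6, cell 4=10. The other cells each still have more than one consistent value. That makes 2.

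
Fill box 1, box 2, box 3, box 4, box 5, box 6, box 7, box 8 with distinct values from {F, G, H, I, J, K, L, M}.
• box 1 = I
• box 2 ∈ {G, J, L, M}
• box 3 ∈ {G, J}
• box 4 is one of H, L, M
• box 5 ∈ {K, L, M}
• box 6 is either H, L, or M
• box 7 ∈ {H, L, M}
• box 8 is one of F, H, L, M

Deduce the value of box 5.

box 1's domain is down to {I}, so box 1 = I.
The 7 still-open variables draw from only 7 values {F, G, H, J, K, L, M}, so each is used; only box 8 can be F, hence box 8 = F.
Among the 6 still-open variables, K fits only box 5 (and all 6 values in {G, H, J, K, L, M} must be used), so box 5 = K.

K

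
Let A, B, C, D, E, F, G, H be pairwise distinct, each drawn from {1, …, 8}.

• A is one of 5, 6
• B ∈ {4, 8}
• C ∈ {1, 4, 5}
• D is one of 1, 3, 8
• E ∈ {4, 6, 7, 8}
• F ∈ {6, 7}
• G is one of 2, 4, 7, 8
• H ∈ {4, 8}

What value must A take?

5

The 8 variables together cover exactly {1, 2, 3, 4, 5, 6, 7, 8} — 8 values for 8 variables — and 2 appears only in G's list, so G = 2.
Among the 7 still-open variables, 3 fits only D (and all 7 values in {1, 3, 4, 5, 6, 7, 8} must be used), so D = 3.
The 6 still-open variables together cover exactly {1, 4, 5, 6, 7, 8} — 6 values for 6 variables — and 1 appears only in C's list, so C = 1.
Among the 5 still-open variables, 5 fits only A (and all 5 values in {4, 5, 6, 7, 8} must be used), so A = 5.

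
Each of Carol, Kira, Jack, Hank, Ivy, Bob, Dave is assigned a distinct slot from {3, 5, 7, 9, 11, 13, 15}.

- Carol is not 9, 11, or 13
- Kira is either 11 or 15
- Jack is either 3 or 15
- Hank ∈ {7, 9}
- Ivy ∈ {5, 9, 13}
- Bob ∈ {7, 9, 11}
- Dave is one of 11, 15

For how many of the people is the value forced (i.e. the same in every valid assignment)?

3

Among the 7 variables, 13 fits only Ivy (and all 7 values in {3, 5, 7, 9, 11, 13, 15} must be used), so Ivy = 13.
Among the 6 still-open variables, 5 fits only Carol (and all 6 values in {3, 5, 7, 9, 11, 15} must be used), so Carol = 5.
The 5 still-open variables together cover exactly {3, 7, 9, 11, 15} — 5 values for 5 variables — and 3 appears only in Jack's list, so Jack = 3.
Kira and Dave between them cover only {11, 15} — a naked pair. Remove those values from Bob.
Determined: Carol=5, Jack=3, Ivy=13. The other people each still have more than one consistent value. That makes 3.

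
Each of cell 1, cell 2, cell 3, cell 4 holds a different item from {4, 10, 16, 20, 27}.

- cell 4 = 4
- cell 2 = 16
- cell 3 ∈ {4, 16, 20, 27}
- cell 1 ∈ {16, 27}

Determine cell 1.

cell 2's domain is down to {16}, so cell 2 = 16. Remove 16 from cell 1, cell 3.
So cell 1 = 27.

27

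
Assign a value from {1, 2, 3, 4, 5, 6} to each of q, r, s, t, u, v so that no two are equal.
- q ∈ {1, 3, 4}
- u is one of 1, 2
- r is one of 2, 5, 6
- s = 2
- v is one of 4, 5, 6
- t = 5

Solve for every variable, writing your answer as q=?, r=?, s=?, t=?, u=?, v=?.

q=3, r=6, s=2, t=5, u=1, v=4

s has just one choice, so s = 2. Strike 2 from r, u.
t has just one choice, so t = 5. Remove 5 from r, v.
That leaves u = 1. Remove 1 from q.
r's domain is down to {6}, so r = 6. So v can't be 6.
v must be 4 (only option left). Remove 4 from q.
That leaves q = 3.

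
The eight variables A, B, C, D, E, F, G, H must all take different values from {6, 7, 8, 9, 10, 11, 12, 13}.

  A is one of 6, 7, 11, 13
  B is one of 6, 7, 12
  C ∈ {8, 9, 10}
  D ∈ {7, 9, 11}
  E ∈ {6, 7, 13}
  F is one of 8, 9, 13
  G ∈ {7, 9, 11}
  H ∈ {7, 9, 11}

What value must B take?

12

Among the 8 variables, 10 fits only C (and all 8 values in {6, 7, 8, 9, 10, 11, 12, 13} must be used), so C = 10.
The 7 still-open variables draw from only 7 values {6, 7, 8, 9, 11, 12, 13}, so each is used; only F can be 8, hence F = 8.
Among the 6 still-open variables, 12 fits only B (and all 6 values in {6, 7, 9, 11, 12, 13} must be used), so B = 12.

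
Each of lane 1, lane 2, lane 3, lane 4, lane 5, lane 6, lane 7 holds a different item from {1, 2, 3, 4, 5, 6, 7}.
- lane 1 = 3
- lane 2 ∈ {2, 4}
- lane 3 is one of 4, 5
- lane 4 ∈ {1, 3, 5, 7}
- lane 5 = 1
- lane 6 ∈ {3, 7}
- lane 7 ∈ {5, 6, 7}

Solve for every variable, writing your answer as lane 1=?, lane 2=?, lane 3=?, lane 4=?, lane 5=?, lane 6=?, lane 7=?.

lane 1 must be 3 (only option left). Eliminate 3 elsewhere: lane 4, lane 6.
That leaves lane 5 = 1. Strike 1 from lane 4.
lane 6 has just one choice, so lane 6 = 7. Eliminate 7 elsewhere: lane 4, lane 7.
lane 4's domain is down to {5}, so lane 4 = 5. Eliminate 5 elsewhere: lane 3, lane 7.
lane 7's domain is down to {6}, so lane 7 = 6.
lane 3 must be 4 (only option left). Remove 4 from lane 2.
lane 2's domain is down to {2}, so lane 2 = 2.

lane 1=3, lane 2=2, lane 3=4, lane 4=5, lane 5=1, lane 6=7, lane 7=6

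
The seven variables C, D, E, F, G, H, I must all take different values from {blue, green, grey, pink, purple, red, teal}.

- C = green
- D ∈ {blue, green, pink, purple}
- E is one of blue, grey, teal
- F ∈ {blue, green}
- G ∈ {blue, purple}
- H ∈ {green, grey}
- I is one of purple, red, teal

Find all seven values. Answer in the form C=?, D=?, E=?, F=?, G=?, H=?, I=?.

C's domain is down to {green}, so C = green. Remove green from D, F, H.
F has just one choice, so F = blue. Remove blue from D, E, G.
G's domain is down to {purple}, so G = purple. Remove purple from D, I.
H's domain is down to {grey}, so H = grey. Remove grey from E.
D must be pink (only option left).
E's domain is down to {teal}, so E = teal. So I can't be teal.
I's domain is down to {red}, so I = red.

C=green, D=pink, E=teal, F=blue, G=purple, H=grey, I=red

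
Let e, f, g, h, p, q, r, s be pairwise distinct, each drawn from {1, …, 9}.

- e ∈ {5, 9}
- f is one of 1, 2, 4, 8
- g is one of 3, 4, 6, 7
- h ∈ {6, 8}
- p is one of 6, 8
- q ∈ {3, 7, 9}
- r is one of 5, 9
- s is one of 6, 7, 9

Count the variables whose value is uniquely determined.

3

The 2 variables e and r are confined to {5, 9}, which locks those values in; drop them from q, s.
h and p between them cover only {6, 8} — a naked pair. Remove those values from f, g, s.
s's domain is down to {7}, so s = 7. Eliminate 7 elsewhere: g, q.
q has just one choice, so q = 3. Strike 3 from g.
That leaves g = 4. Strike 4 from f.
Determined: g=4, q=3, s=7. The other variables each still have more than one consistent value. That makes 3.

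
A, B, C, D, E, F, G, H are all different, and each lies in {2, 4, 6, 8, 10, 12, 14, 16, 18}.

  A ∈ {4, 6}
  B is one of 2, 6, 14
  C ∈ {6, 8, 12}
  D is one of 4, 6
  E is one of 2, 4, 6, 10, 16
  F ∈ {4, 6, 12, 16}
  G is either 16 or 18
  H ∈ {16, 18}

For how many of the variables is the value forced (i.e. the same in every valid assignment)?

A and D between them cover only {4, 6} — a naked pair. Remove those values from B, C, E, F.
The 2 variables G and H are confined to {16, 18}, which locks those values in; drop them from E, F.
That leaves F = 12. Eliminate 12 elsewhere: C.
C's domain is down to {8}, so C = 8.
Determined: C=8, F=12. The other variables each still have more than one consistent value. That makes 2.

2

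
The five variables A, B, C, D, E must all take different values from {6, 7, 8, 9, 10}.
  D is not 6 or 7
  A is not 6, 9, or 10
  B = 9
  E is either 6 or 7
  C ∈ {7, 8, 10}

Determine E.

B must be 9 (only option left). So D can't be 9.
The 4 still-open variables together cover exactly {6, 7, 8, 10} — 4 values for 4 variables — and 6 appears only in E's list, so E = 6.

6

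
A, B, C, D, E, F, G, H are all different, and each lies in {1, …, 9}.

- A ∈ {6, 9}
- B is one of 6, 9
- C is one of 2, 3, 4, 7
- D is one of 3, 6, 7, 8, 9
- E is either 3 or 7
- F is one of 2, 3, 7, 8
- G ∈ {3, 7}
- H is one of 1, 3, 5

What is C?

A and B between them cover only {6, 9} — a naked pair. Remove those values from D.
E and G between them cover only {3, 7} — a naked pair. Remove those values from C, D, F, H.
D must be 8 (only option left). Eliminate 8 elsewhere: F.
F has just one choice, so F = 2. Eliminate 2 elsewhere: C.
So C = 4.

4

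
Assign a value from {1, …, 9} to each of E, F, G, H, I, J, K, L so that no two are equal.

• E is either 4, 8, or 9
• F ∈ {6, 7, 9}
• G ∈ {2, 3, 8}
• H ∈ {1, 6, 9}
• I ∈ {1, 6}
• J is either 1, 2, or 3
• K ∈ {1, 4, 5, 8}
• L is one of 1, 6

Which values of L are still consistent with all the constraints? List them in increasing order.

The 2 variables I and L are confined to {1, 6}, which locks those values in; drop them from F, H, J, K.
That leaves H = 9. Strike 9 from E, F.
That leaves F = 7.
No further eliminations apply; L can still be any of 1, 6.

1, 6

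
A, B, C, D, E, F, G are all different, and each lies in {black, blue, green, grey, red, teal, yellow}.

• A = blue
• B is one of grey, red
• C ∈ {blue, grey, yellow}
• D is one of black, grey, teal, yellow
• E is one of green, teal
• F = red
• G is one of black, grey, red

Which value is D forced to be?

teal

A's domain is down to {blue}, so A = blue. Remove blue from C.
F's domain is down to {red}, so F = red. So B, G can't be red.
That leaves B = grey. Eliminate grey elsewhere: C, D, G.
That leaves C = yellow. So D can't be yellow.
G must be black (only option left). Remove black from D.
So D = teal.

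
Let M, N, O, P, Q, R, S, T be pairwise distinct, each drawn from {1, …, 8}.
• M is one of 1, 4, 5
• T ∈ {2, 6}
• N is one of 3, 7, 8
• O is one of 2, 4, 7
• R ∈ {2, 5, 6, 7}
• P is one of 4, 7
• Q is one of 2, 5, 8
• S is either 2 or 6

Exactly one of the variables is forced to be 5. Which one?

R

Among the 8 variables, 1 fits only M (and all 8 values in {1, 2, 3, 4, 5, 6, 7, 8} must be used), so M = 1.
The 7 still-open variables together cover exactly {2, 3, 4, 5, 6, 7, 8} — 7 values for 7 variables — and 3 appears only in N's list, so N = 3.
Among the 6 still-open variables, 8 fits only Q (and all 6 values in {2, 4, 5, 6, 7, 8} must be used), so Q = 8.
The 5 still-open variables together cover exactly {2, 4, 5, 6, 7} — 5 values for 5 variables — and 5 appears only in R's list, so R = 5.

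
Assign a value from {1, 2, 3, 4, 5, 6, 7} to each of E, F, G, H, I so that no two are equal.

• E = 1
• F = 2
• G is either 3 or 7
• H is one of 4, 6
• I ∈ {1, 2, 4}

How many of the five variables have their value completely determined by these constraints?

E's domain is down to {1}, so E = 1. Strike 1 from I.
F's domain is down to {2}, so F = 2. Remove 2 from I.
I's domain is down to {4}, so I = 4. Strike 4 from H.
That leaves H = 6.
Determined: E=1, F=2, H=6, I=4. The other variables each still have more than one consistent value. That makes 4.

4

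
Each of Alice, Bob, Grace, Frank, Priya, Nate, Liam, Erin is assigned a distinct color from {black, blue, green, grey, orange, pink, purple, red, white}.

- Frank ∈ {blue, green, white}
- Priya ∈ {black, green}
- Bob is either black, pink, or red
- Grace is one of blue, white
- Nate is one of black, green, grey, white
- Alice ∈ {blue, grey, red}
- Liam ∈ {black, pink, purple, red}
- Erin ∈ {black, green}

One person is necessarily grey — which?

Nate

The 8 variables together cover exactly {black, blue, green, grey, pink, purple, red, white} — 8 values for 8 variables — and purple appears only in Liam's list, so Liam = purple.
The 7 still-open variables draw from only 7 values {black, blue, green, grey, pink, red, white}, so each is used; only Bob can be pink, hence Bob = pink.
Among the 6 still-open variables, red fits only Alice (and all 6 values in {black, blue, green, grey, red, white} must be used), so Alice = red.
The 5 still-open variables together cover exactly {black, blue, green, grey, white} — 5 values for 5 variables — and grey appears only in Nate's list, so Nate = grey.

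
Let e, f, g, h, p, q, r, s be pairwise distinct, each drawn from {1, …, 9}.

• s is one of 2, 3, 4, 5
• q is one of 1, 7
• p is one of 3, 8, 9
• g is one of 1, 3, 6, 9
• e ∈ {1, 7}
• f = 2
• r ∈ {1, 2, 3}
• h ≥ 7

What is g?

6

f's domain is down to {2}, so f = 2. So r, s can't be 2.
e and q share exactly the 2 values {1, 7}; by pigeonhole those values go to them, so strike 1, 7 from g, h, r.
r must be 3 (only option left). Strike 3 from g, p, s.
h and p between them cover only {8, 9} — a naked pair. Remove those values from g.
So g = 6.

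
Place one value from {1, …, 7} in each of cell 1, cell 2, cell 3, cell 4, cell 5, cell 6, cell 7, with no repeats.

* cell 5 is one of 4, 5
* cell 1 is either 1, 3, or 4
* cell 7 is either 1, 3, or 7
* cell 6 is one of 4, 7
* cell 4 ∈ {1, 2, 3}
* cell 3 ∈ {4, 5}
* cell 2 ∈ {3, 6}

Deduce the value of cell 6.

The 7 variables together cover exactly {1, 2, 3, 4, 5, 6, 7} — 7 values for 7 variables — and 2 appears only in cell 4's list, so cell 4 = 2.
Among the 6 still-open variables, 6 fits only cell 2 (and all 6 values in {1, 3, 4, 5, 6, 7} must be used), so cell 2 = 6.
cell 3 and cell 5 between them cover only {4, 5} — a naked pair. Remove those values from cell 1, cell 6.
So cell 6 = 7.

7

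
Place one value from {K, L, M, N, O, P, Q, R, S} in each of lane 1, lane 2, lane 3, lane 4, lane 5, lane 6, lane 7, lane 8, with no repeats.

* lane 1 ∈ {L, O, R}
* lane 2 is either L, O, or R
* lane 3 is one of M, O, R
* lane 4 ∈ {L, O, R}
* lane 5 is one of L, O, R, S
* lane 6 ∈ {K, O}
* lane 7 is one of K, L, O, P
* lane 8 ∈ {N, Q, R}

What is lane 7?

P

The 3 variables lane 1, lane 2, lane 4 are confined to {L, O, R}, which locks those values in; drop them from lane 3, lane 5, lane 6, lane 7, lane 8.
lane 3 has just one choice, so lane 3 = M.
lane 5 must be S (only option left).
lane 6 has just one choice, so lane 6 = K. So lane 7 can't be K.
So lane 7 = P.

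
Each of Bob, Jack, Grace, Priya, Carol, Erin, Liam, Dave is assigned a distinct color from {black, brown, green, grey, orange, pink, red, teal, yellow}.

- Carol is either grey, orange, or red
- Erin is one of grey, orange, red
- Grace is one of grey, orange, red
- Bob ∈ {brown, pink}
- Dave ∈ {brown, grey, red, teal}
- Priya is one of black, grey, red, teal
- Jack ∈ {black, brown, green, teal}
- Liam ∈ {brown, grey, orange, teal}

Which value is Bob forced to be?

pink

The 8 variables together cover exactly {black, brown, green, grey, orange, pink, red, teal} — 8 values for 8 variables — and green appears only in Jack's list, so Jack = green.
Among the 7 still-open variables, black fits only Priya (and all 7 values in {black, brown, grey, orange, pink, red, teal} must be used), so Priya = black.
The 6 still-open variables together cover exactly {brown, grey, orange, pink, red, teal} — 6 values for 6 variables — and pink appears only in Bob's list, so Bob = pink.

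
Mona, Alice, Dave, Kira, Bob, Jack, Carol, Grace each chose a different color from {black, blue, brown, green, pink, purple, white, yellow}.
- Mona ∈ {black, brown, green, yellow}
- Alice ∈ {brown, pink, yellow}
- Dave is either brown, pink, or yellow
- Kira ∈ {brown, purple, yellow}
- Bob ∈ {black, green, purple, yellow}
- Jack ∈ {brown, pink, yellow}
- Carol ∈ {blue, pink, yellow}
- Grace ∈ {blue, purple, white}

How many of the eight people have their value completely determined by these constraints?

The 8 variables together cover exactly {black, blue, brown, green, pink, purple, white, yellow} — 8 values for 8 variables — and white appears only in Grace's list, so Grace = white.
The 7 still-open variables draw from only 7 values {black, blue, brown, green, pink, purple, yellow}, so each is used; only Carol can be blue, hence Carol = blue.
Alice, Dave, Jack share exactly the 3 values {brown, pink, yellow}; by pigeonhole those values go to them, so strike brown, pink, yellow from Mona, Kira, Bob.
That leaves Kira = purple. Remove purple from Bob.
Determined: Kira=purple, Carol=blue, Grace=white. The other people each still have more than one consistent value. That makes 3.

3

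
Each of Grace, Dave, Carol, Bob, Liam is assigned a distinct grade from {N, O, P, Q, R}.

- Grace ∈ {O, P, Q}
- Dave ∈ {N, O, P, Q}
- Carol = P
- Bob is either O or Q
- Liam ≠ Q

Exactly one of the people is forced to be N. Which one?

Carol must be P (only option left). Eliminate P elsewhere: Grace, Dave, Liam.
The 4 still-open variables draw from only 4 values {N, O, Q, R}, so each is used; only Liam can be R, hence Liam = R.
The 3 still-open variables together cover exactly {N, O, Q} — 3 values for 3 variables — and N appears only in Dave's list, so Dave = N.

Dave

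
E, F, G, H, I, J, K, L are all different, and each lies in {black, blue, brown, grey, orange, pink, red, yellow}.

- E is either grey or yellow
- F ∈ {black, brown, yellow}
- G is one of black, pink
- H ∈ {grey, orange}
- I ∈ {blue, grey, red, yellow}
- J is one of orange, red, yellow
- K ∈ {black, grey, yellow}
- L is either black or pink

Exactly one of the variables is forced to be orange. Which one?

Among the 8 variables, blue fits only I (and all 8 values in {black, blue, brown, grey, orange, pink, red, yellow} must be used), so I = blue.
Among the 7 still-open variables, brown fits only F (and all 7 values in {black, brown, grey, orange, pink, red, yellow} must be used), so F = brown.
The 6 still-open variables draw from only 6 values {black, grey, orange, pink, red, yellow}, so each is used; only J can be red, hence J = red.
The 5 still-open variables draw from only 5 values {black, grey, orange, pink, yellow}, so each is used; only H can be orange, hence H = orange.

H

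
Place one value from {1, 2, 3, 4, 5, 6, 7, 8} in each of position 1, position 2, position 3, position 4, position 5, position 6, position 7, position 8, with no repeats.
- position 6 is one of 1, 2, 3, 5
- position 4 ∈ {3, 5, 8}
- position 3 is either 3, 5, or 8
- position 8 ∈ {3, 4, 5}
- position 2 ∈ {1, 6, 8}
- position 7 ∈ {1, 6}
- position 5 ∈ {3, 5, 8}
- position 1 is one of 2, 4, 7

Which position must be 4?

position 8

Among the 8 variables, 7 fits only position 1 (and all 8 values in {1, 2, 3, 4, 5, 6, 7, 8} must be used), so position 1 = 7.
The 7 still-open variables draw from only 7 values {1, 2, 3, 4, 5, 6, 8}, so each is used; only position 6 can be 2, hence position 6 = 2.
Among the 6 still-open variables, 4 fits only position 8 (and all 6 values in {1, 3, 4, 5, 6, 8} must be used), so position 8 = 4.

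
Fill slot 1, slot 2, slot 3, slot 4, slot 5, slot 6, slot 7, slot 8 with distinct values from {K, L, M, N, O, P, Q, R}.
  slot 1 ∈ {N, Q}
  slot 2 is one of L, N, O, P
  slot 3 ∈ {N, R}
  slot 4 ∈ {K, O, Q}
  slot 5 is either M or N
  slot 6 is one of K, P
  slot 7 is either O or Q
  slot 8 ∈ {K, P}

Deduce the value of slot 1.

N

The 8 variables together cover exactly {K, L, M, N, O, P, Q, R} — 8 values for 8 variables — and L appears only in slot 2's list, so slot 2 = L.
Among the 7 still-open variables, M fits only slot 5 (and all 7 values in {K, M, N, O, P, Q, R} must be used), so slot 5 = M.
The 6 still-open variables draw from only 6 values {K, N, O, P, Q, R}, so each is used; only slot 3 can be R, hence slot 3 = R.
The 5 still-open variables draw from only 5 values {K, N, O, P, Q}, so each is used; only slot 1 can be N, hence slot 1 = N.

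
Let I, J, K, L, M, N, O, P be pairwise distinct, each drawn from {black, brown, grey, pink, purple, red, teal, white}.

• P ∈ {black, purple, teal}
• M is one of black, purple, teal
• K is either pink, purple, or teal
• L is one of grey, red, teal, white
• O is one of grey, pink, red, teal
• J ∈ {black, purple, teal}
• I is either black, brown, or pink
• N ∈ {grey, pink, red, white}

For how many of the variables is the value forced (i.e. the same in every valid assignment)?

Among the 8 variables, brown fits only I (and all 8 values in {black, brown, grey, pink, purple, red, teal, white} must be used), so I = brown.
J, M, P between them cover only {black, purple, teal} — a naked triple. Remove those values from K, L, O.
That leaves K = pink. So N, O can't be pink.
Determined: I=brown, K=pink. The other variables each still have more than one consistent value. That makes 2.

2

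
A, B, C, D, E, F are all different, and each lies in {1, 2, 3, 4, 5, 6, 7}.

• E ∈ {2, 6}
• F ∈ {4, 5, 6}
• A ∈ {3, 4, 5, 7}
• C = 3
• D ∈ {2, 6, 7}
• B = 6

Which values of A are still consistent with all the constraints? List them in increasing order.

B's domain is down to {6}, so B = 6. Strike 6 from D, E, F.
That leaves C = 3. Eliminate 3 elsewhere: A.
E has just one choice, so E = 2. Eliminate 2 elsewhere: D.
D must be 7 (only option left). Eliminate 7 elsewhere: A.
No further eliminations apply; A can still be any of 4, 5.

4, 5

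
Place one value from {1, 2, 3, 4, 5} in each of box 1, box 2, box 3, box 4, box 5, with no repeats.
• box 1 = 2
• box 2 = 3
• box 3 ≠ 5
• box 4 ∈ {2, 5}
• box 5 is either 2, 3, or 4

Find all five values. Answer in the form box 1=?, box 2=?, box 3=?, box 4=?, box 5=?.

box 1 must be 2 (only option left). Eliminate 2 elsewhere: box 3, box 4, box 5.
box 2 has just one choice, so box 2 = 3. Strike 3 from box 3, box 5.
box 4's domain is down to {5}, so box 4 = 5.
That leaves box 5 = 4. Eliminate 4 elsewhere: box 3.
box 3 has just one choice, so box 3 = 1.

box 1=2, box 2=3, box 3=1, box 4=5, box 5=4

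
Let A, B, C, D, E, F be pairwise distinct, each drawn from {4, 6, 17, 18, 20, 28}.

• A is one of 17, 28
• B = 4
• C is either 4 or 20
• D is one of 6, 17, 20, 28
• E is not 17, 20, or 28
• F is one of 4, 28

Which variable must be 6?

D

B has just one choice, so B = 4. Eliminate 4 elsewhere: C, E, F.
C must be 20 (only option left). Eliminate 20 elsewhere: D.
That leaves F = 28. Strike 28 from A, D.
A has just one choice, so A = 17. Remove 17 from D.
So 6 goes to D.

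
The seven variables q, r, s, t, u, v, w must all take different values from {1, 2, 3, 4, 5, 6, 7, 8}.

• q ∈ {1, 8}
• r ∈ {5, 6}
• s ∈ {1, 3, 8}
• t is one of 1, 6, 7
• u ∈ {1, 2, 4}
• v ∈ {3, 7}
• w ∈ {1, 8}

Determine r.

The 2 variables q and w are confined to {1, 8}, which locks those values in; drop them from s, t, u.
s must be 3 (only option left). Eliminate 3 elsewhere: v.
v has just one choice, so v = 7. Eliminate 7 elsewhere: t.
That leaves t = 6. So r can't be 6.
So r = 5.

5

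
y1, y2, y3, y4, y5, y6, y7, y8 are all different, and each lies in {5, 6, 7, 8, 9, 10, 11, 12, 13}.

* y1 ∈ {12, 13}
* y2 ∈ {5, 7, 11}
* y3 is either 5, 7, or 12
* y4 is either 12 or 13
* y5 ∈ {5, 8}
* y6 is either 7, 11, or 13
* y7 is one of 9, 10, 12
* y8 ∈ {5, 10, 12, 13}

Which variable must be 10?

The 8 variables together cover exactly {5, 7, 8, 9, 10, 11, 12, 13} — 8 values for 8 variables — and 8 appears only in y5's list, so y5 = 8.
The 7 still-open variables together cover exactly {5, 7, 9, 10, 11, 12, 13} — 7 values for 7 variables — and 9 appears only in y7's list, so y7 = 9.
The 6 still-open variables together cover exactly {5, 7, 10, 11, 12, 13} — 6 values for 6 variables — and 10 appears only in y8's list, so y8 = 10.

y8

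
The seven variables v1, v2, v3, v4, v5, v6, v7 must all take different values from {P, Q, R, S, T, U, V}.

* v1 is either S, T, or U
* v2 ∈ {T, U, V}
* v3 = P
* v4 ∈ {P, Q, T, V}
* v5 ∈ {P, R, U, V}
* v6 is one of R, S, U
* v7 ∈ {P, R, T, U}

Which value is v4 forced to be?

Q

v3 has just one choice, so v3 = P. Eliminate P elsewhere: v4, v5, v7.
The 6 still-open variables draw from only 6 values {Q, R, S, T, U, V}, so each is used; only v4 can be Q, hence v4 = Q.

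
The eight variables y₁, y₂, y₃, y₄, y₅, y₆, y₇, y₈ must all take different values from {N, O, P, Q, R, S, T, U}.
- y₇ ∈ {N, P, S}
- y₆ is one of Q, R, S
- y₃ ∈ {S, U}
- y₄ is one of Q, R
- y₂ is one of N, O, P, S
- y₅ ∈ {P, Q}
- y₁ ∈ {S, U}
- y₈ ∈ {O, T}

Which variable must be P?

The 8 variables together cover exactly {N, O, P, Q, R, S, T, U} — 8 values for 8 variables — and T appears only in y₈'s list, so y₈ = T.
Among the 7 still-open variables, O fits only y₂ (and all 7 values in {N, O, P, Q, R, S, U} must be used), so y₂ = O.
Among the 6 still-open variables, N fits only y₇ (and all 6 values in {N, P, Q, R, S, U} must be used), so y₇ = N.
The 5 still-open variables draw from only 5 values {P, Q, R, S, U}, so each is used; only y₅ can be P, hence y₅ = P.

y₅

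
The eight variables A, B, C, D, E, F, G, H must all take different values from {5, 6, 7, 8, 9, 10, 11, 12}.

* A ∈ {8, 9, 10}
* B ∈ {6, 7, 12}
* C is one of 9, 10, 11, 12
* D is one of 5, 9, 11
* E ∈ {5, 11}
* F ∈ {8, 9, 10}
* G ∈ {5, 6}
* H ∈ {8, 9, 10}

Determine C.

12

Among the 8 variables, 7 fits only B (and all 8 values in {5, 6, 7, 8, 9, 10, 11, 12} must be used), so B = 7.
The 7 still-open variables draw from only 7 values {5, 6, 8, 9, 10, 11, 12}, so each is used; only G can be 6, hence G = 6.
Among the 6 still-open variables, 12 fits only C (and all 6 values in {5, 8, 9, 10, 11, 12} must be used), so C = 12.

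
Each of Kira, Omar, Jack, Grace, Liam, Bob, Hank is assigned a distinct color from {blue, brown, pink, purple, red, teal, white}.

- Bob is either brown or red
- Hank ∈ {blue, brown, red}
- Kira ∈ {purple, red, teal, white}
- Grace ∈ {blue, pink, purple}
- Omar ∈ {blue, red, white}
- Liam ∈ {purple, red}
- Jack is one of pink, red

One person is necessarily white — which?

The 7 variables together cover exactly {blue, brown, pink, purple, red, teal, white} — 7 values for 7 variables — and teal appears only in Kira's list, so Kira = teal.
Among the 6 still-open variables, white fits only Omar (and all 6 values in {blue, brown, pink, purple, red, white} must be used), so Omar = white.

Omar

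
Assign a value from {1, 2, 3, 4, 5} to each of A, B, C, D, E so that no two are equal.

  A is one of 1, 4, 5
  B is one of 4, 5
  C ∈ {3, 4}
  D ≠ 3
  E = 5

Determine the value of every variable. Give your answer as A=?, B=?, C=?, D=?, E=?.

A=1, B=4, C=3, D=2, E=5

E has just one choice, so E = 5. Remove 5 from A, B, D.
B has just one choice, so B = 4. Strike 4 from A, C, D.
C's domain is down to {3}, so C = 3.
A's domain is down to {1}, so A = 1. Remove 1 from D.
D must be 2 (only option left).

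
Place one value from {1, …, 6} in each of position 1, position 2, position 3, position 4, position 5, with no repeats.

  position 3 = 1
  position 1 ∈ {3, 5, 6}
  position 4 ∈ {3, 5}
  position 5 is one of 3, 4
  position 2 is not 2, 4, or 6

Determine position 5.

4

position 3's domain is down to {1}, so position 3 = 1. Eliminate 1 elsewhere: position 2.
The 4 still-open variables draw from only 4 values {3, 4, 5, 6}, so each is used; only position 5 can be 4, hence position 5 = 4.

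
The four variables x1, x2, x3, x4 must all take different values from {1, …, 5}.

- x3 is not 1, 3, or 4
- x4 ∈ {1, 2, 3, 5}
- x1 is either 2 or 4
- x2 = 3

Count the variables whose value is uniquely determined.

x2 has just one choice, so x2 = 3. Remove 3 from x4.
Determined: x2=3. The other variables each still have more than one consistent value. That makes 1.

1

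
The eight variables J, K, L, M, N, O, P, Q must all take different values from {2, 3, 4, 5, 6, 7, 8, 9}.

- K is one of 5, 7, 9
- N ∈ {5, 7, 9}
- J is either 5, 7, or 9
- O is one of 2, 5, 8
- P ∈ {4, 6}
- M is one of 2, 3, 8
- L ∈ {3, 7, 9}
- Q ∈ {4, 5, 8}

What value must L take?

The 8 variables draw from only 8 values {2, 3, 4, 5, 6, 7, 8, 9}, so each is used; only P can be 6, hence P = 6.
The 7 still-open variables draw from only 7 values {2, 3, 4, 5, 7, 8, 9}, so each is used; only Q can be 4, hence Q = 4.
J, K, N between them cover only {5, 7, 9} — a naked triple. Remove those values from L, O.
So L = 3.

3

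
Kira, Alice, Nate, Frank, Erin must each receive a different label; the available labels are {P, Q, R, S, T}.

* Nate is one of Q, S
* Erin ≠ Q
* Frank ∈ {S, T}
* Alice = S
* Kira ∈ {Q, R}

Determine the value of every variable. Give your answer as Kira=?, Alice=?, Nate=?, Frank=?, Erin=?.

Kira=R, Alice=S, Nate=Q, Frank=T, Erin=P

Alice has just one choice, so Alice = S. Remove S from Nate, Frank, Erin.
Nate's domain is down to {Q}, so Nate = Q. Remove Q from Kira.
That leaves Frank = T. Eliminate T elsewhere: Erin.
Kira must be R (only option left). Strike R from Erin.
Erin has just one choice, so Erin = P.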